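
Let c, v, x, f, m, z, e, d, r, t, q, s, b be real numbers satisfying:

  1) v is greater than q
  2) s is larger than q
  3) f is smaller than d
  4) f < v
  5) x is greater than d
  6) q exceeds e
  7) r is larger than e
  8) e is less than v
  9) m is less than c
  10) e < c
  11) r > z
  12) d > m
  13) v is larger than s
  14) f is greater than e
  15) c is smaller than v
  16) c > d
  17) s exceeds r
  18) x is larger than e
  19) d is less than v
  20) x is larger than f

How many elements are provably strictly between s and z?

1

The relations place z below s. An element lies strictly between them when it is forced above z and also forced below s.
Above z: {r, v}. Below s: {e, r, q}.
Intersection: {r} — 1.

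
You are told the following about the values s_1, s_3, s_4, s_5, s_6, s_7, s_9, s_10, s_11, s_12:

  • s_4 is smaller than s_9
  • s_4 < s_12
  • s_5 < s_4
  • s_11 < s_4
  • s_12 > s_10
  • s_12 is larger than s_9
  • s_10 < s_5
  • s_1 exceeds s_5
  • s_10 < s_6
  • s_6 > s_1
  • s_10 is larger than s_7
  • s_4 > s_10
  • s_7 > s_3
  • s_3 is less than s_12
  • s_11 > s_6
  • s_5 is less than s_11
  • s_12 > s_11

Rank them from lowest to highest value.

s_3 < s_7 < s_10 < s_5 < s_1 < s_6 < s_11 < s_4 < s_9 < s_12

Nothing is placed below s_3, so it is least; from there s_3 < s_7; s_7 < s_10; s_10 < s_5; s_5 < s_1; s_1 < s_6; s_6 < s_11; s_11 < s_4; s_4 < s_9; s_9 < s_12, each given directly.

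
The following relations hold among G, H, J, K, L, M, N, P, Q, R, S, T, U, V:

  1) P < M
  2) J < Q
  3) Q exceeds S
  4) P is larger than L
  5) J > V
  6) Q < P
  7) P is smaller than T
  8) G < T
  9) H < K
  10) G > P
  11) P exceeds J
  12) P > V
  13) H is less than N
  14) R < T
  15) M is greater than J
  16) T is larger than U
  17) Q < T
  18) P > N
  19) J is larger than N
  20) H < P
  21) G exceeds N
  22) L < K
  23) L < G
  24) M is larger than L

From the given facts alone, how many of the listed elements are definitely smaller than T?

The elements the relations force below T are R, H, L, V, S, N, U, J, Q, P, G — no chain reaches any other.
That is 11.

11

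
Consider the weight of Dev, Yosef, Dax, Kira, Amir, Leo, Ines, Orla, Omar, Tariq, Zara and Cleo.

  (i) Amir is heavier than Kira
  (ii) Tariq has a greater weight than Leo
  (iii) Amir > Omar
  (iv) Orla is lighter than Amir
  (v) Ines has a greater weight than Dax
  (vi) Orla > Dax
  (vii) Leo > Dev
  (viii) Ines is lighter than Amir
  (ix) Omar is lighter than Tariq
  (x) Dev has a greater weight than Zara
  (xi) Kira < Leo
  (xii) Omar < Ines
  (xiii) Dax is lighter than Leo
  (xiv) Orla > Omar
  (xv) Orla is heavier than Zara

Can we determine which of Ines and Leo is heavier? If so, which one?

Following every chain through Ines: above Ines we get Amir; below Ines we get Omar, Dax.
Leo is not reached, and no chain runs the other way from Leo to Ines.
So the given relations leave the order of Ines and Leo undetermined.

undetermined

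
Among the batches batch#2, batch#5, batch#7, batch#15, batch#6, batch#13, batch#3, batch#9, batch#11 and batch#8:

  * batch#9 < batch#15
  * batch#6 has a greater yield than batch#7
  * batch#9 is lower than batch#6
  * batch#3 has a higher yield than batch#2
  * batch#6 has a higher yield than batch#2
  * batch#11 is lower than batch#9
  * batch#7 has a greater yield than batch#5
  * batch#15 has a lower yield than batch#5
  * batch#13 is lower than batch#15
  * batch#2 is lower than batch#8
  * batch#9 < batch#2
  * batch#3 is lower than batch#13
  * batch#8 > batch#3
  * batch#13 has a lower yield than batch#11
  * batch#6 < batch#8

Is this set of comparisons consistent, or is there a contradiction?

inconsistent

Chaining the given relations yields batch#2 < batch#3 < batch#13 < batch#11 < batch#9, so batch#2 < batch#9. But one relation states batch#9 < batch#2. These cannot both hold.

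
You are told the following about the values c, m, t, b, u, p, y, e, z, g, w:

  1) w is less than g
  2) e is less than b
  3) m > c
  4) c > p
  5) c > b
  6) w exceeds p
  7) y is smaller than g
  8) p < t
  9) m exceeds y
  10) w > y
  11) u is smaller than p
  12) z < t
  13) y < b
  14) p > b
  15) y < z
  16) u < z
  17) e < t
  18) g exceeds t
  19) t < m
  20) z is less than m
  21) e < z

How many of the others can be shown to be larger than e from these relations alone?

Directly above e: b, z, t.
One step further: p, c, m, g (7 so far).
One step further: w (8 so far).
Nothing else is reachable above e; 8 in all.

8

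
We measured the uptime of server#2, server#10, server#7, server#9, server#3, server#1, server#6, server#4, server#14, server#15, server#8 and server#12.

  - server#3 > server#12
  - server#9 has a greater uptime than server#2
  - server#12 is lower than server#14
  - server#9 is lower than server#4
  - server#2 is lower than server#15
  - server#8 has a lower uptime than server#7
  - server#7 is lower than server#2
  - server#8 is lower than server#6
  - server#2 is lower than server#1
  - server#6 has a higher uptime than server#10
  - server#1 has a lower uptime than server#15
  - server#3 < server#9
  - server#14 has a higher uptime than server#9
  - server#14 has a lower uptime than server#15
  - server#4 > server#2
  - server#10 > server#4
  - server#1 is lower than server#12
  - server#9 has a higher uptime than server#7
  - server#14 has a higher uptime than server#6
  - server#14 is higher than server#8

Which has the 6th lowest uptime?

server#3

The consecutive relations fix a unique order: server#8 < server#7 < server#2 < server#1 < server#12 < server#3 < server#9 < server#4 < server#10 < server#6 < server#14 < server#15.
The 6th smallest is server#3.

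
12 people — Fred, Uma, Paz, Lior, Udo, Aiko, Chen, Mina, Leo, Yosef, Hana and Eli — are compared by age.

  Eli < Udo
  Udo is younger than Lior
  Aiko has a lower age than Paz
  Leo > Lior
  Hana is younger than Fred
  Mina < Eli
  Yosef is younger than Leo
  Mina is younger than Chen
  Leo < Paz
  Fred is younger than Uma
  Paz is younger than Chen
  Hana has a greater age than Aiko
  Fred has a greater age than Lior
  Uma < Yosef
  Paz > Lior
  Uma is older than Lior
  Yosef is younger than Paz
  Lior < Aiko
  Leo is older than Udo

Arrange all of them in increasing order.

Nothing is placed below Mina, so it is least; from there Mina < Eli; Eli < Udo; Udo < Lior; Lior < Aiko; Aiko < Hana; Hana < Fred; Fred < Uma; Uma < Yosef; Yosef < Leo; Leo < Paz; Paz < Chen, each given directly.

Mina < Eli < Udo < Lior < Aiko < Hana < Fred < Uma < Yosef < Leo < Paz < Chen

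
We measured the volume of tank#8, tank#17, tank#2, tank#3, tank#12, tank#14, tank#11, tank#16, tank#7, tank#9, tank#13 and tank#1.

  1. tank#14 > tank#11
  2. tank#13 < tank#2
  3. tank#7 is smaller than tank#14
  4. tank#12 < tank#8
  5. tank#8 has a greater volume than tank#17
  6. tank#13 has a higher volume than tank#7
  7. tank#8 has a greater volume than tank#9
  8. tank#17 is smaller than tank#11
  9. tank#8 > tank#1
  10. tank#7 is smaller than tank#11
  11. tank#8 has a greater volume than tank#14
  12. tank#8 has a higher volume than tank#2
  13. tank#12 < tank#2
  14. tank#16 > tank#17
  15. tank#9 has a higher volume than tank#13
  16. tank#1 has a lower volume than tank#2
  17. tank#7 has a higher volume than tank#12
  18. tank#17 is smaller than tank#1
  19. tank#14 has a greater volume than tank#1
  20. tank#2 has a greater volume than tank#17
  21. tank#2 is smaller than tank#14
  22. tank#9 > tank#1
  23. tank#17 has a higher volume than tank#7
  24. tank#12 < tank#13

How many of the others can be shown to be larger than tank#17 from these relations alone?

The elements the relations force above tank#17 are tank#1, tank#2, tank#11, tank#14, tank#16, tank#9, tank#8 — no chain reaches any other.
That is 7.

7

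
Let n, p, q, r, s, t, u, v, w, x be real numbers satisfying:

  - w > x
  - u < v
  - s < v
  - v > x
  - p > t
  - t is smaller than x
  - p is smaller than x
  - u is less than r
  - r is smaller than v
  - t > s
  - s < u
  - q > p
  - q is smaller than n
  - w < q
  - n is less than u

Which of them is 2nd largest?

The consecutive relations fix a unique order: s < t < p < x < w < q < n < u < r < v.
Counting 2 from the largest end gives r.

r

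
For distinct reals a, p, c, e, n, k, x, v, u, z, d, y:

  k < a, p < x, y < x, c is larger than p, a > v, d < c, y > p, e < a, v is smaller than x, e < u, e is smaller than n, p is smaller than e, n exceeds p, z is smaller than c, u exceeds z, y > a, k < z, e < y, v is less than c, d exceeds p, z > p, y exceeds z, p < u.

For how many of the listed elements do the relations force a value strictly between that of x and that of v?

The relations place v below x. An element lies strictly between them when it is forced above v and also forced below x.
Above v: {a, y, c}. Below x: {p, k, e, a, z, y}.
Intersection: {a, y} — 2.

2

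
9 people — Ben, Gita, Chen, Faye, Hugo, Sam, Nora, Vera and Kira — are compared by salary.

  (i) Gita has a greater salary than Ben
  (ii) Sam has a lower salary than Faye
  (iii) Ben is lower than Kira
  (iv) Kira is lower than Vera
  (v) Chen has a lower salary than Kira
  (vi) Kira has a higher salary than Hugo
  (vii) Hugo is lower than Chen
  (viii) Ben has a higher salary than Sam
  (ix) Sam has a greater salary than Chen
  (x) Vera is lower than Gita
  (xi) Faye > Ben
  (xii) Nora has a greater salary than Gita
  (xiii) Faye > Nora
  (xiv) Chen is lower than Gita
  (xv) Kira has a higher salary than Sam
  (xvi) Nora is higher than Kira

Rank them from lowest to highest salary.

Nothing is placed below Hugo, so it is least; from there Hugo < Chen; Chen < Sam; Sam < Ben; Ben < Kira; Kira < Vera; Vera < Gita; Gita < Nora; Nora < Faye, each given directly.

Hugo < Chen < Sam < Ben < Kira < Vera < Gita < Nora < Faye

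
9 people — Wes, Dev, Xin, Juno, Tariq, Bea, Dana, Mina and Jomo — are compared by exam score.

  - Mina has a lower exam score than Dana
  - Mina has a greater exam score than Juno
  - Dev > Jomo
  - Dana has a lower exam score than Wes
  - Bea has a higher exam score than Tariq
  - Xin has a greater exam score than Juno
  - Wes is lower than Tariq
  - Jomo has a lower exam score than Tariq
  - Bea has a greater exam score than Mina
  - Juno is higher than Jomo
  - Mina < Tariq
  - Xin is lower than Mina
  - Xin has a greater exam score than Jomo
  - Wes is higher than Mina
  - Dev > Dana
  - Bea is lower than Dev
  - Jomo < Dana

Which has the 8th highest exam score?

Piecing the relations together gives one ordering: Jomo < Juno < Xin < Mina < Dana < Wes < Tariq < Bea < Dev.
The 8th largest is Juno.

Juno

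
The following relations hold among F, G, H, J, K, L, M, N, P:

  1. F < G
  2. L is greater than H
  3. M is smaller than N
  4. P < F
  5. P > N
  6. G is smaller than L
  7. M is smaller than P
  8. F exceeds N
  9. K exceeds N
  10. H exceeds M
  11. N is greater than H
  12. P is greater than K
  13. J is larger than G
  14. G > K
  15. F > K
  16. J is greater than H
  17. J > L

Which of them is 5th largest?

P

Piecing the relations together gives one ordering: M < H < N < K < P < F < G < L < J.
The 5th largest is P.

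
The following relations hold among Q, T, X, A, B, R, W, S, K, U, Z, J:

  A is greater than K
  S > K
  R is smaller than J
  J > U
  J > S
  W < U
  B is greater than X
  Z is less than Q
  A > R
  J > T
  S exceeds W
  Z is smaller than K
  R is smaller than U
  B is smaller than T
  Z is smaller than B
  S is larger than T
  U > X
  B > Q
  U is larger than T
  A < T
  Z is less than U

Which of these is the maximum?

R is not greatest since R < J; Z is not greatest since Z < Q; X is not greatest since X < B; Q is not greatest since Q < B; W is not greatest since W < S; K is not greatest since K < A; A is not greatest since A < T; B is not greatest since B < T; T is not greatest since T < S; S is not greatest since S < J; U is not greatest since U < J.
Only J has nothing above it, so J is the maximum.

J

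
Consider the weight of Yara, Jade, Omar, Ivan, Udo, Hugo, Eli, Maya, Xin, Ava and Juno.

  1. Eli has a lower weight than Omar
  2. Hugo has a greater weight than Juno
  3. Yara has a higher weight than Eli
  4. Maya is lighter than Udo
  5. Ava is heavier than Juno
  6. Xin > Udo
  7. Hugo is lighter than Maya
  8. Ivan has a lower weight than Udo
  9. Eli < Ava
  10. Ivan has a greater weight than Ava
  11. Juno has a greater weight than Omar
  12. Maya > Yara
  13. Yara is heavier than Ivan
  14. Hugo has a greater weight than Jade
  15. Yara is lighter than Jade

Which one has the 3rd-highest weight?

Maya

Chaining the given pairs: Eli < Omar < Juno < Ava < Ivan < Yara < Jade < Hugo < Maya < Udo < Xin.
Counting 3 from the largest end gives Maya.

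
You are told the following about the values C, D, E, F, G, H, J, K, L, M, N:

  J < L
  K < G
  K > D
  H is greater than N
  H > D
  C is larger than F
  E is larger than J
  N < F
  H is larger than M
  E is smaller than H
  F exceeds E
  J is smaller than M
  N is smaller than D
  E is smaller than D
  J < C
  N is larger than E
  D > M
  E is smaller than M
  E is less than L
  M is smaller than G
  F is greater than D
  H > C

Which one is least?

J

E is not least since J < E; M is not least since J < M; N is not least since E < N; D is not least since N < D; F is not least since D < F; C is not least since F < C; H is not least since N < H; L is not least since J < L; K is not least since D < K; G is not least since K < G.
Only J has nothing below it, so J is the least.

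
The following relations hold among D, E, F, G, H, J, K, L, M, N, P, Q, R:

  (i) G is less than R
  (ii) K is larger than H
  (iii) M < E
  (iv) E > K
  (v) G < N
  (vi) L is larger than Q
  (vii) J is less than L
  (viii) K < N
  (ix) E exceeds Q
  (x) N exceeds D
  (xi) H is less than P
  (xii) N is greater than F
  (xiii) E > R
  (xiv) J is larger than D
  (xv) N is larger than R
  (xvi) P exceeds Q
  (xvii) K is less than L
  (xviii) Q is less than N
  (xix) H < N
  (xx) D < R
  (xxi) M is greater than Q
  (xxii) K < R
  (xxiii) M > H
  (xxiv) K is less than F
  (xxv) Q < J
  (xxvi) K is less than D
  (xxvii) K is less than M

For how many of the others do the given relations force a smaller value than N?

Directly below N: G, Q, H, K, F, D, R.
No other element is forced below N by the given relations, so the count is 7.

7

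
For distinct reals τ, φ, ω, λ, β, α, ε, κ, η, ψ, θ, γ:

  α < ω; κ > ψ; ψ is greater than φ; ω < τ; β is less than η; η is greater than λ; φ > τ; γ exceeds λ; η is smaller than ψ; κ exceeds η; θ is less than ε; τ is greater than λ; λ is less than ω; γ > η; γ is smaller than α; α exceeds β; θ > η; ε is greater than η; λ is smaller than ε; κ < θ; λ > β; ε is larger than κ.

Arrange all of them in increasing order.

The consecutive links are each given: β < λ; λ < η; η < γ; γ < α; α < ω; ω < τ; τ < φ; φ < ψ; ψ < κ; κ < θ; θ < ε.

β < λ < η < γ < α < ω < τ < φ < ψ < κ < θ < ε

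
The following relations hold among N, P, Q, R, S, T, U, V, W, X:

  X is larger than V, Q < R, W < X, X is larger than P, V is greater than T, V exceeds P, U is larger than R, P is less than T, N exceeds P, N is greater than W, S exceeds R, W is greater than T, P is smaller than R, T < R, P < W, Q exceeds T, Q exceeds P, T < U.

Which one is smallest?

Chaining upward from P: directly above it, T, Q, V, W, R, X, N; then U, S.
That covers every other element, and nothing is given below P, so P is the smallest.

P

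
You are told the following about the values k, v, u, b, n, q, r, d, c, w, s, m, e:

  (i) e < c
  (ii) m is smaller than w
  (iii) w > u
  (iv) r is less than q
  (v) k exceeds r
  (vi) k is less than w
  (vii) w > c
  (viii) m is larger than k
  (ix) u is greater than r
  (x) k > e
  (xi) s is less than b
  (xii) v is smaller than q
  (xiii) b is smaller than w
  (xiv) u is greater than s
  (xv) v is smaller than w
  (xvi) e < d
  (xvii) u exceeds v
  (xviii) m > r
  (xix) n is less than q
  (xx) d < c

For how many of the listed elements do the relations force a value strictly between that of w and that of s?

2

The relations place s below w. An element lies strictly between them when it is forced above s and also forced below w.
Above s: {b, u}. Below w: {e, b, v, r, k, m, u, d, c}.
Intersection: {b, u} — 2.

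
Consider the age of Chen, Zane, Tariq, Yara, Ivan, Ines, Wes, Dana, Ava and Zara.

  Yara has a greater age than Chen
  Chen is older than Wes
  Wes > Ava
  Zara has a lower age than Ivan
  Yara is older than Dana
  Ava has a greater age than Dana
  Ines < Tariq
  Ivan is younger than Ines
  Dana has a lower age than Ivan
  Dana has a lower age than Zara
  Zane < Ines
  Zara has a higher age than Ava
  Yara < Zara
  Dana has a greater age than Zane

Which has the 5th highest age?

Yara

The consecutive relations fix a unique order: Zane < Dana < Ava < Wes < Chen < Yara < Zara < Ivan < Ines < Tariq.
The 5th largest is Yara.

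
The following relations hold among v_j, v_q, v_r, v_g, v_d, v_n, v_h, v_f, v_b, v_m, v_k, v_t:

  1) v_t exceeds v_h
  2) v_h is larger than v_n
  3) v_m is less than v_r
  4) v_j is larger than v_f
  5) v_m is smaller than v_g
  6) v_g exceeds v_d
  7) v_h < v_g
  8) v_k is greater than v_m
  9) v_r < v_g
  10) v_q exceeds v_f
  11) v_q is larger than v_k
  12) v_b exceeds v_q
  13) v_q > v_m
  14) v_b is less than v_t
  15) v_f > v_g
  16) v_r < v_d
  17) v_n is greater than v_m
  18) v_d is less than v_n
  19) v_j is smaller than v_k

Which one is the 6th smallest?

The consecutive relations fix a unique order: v_m < v_r < v_d < v_n < v_h < v_g < v_f < v_j < v_k < v_q < v_b < v_t.
The 6th smallest is v_g.

v_g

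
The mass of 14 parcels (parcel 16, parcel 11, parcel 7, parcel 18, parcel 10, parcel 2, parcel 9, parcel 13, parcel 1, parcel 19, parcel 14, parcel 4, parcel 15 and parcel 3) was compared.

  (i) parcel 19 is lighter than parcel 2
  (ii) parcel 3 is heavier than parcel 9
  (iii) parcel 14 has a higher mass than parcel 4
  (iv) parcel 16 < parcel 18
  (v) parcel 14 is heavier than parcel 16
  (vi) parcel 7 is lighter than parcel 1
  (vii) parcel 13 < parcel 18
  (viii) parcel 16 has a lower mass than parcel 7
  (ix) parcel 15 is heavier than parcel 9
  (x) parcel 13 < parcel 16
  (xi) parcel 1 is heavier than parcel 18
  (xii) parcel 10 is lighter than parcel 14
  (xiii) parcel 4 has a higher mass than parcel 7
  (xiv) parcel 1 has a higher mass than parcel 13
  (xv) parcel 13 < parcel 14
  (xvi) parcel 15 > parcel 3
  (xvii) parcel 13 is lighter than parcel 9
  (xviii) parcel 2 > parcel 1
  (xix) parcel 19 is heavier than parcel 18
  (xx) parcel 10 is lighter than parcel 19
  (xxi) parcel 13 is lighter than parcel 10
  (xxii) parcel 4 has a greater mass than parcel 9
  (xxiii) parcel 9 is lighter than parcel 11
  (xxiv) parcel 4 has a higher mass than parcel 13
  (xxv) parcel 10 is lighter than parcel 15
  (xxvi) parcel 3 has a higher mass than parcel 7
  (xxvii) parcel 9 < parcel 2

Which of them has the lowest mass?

parcel 13

parcel 16 is not least since parcel 13 < parcel 16; parcel 10 is not least since parcel 13 < parcel 10; parcel 18 is not least since parcel 16 < parcel 18; parcel 7 is not least since parcel 16 < parcel 7; parcel 9 is not least since parcel 13 < parcel 9; parcel 3 is not least since parcel 7 < parcel 3; parcel 11 is not least since parcel 9 < parcel 11; parcel 4 is not least since parcel 13 < parcel 4; parcel 15 is not least since parcel 9 < parcel 15; parcel 19 is not least since parcel 18 < parcel 19; parcel 14 is not least since parcel 10 < parcel 14; parcel 1 is not least since parcel 7 < parcel 1; parcel 2 is not least since parcel 1 < parcel 2.
Only parcel 13 has nothing below it, so parcel 13 is the lowest mass.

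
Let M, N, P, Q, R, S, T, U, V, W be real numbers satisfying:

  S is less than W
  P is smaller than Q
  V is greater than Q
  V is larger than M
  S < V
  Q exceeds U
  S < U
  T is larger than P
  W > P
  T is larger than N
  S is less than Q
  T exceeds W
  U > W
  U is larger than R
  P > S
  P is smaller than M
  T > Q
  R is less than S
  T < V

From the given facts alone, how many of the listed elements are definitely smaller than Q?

5

From Q the given relations immediately reach S, P, U.
From those, R, W — 5 in total.
No other element is forced below Q by the given relations, so the count is 5.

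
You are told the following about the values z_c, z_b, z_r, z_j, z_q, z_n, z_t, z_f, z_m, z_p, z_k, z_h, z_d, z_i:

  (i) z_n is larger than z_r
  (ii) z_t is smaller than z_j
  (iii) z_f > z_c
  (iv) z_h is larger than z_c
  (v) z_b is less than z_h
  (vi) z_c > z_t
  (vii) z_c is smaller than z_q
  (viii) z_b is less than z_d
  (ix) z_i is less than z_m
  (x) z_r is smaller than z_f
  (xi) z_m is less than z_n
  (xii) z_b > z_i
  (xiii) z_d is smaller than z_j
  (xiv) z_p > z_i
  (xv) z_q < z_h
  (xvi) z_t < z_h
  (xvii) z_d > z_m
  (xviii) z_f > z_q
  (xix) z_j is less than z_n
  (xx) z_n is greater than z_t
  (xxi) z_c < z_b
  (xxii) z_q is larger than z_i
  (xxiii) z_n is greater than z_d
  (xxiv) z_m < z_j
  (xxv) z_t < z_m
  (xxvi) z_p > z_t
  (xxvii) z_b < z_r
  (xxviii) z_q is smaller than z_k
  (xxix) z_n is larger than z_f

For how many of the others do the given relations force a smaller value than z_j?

From z_j the given relations immediately reach z_t, z_m, z_d.
From those, z_i, z_b — 5 in total.
From those, z_c — 6 in total.
Nothing else is reachable below z_j; 6 in all.

6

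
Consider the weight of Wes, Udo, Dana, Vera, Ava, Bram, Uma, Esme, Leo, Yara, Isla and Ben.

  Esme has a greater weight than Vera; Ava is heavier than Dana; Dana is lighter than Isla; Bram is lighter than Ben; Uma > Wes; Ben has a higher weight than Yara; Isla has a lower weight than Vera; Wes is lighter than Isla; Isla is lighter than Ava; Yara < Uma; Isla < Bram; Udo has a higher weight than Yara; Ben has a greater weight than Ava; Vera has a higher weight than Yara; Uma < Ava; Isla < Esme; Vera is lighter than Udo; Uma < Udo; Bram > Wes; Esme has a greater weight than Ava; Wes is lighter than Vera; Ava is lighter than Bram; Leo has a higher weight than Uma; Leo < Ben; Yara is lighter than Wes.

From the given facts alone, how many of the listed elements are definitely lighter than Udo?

6

Directly below Udo: Yara, Uma, Vera.
One step further: Wes, Isla (5 so far).
One step further: Dana (6 so far).
No other element is forced below Udo by the given relations, so the count is 6.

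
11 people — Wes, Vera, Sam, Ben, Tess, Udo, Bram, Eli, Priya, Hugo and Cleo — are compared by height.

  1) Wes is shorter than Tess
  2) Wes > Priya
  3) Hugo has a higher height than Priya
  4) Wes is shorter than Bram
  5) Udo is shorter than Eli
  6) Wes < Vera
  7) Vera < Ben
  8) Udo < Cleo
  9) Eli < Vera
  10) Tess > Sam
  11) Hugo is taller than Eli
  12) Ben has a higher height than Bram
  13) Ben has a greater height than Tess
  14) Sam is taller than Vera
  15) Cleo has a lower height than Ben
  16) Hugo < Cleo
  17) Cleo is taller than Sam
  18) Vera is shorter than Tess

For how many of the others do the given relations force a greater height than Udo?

7

The elements the relations force above Udo are Eli, Hugo, Vera, Sam, Tess, Cleo, Ben — no chain reaches any other.
That is 7.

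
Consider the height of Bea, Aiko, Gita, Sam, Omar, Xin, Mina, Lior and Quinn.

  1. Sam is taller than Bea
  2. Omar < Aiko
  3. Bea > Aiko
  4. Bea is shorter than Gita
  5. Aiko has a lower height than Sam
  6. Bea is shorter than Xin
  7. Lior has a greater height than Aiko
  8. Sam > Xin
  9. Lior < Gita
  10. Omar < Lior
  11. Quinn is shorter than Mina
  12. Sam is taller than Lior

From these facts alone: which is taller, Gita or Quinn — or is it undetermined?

undetermined

Following every chain through Quinn: above Quinn we get Mina.
Gita is not reached, and no chain runs the other way from Gita to Quinn.
So the given relations leave the order of Quinn and Gita undetermined.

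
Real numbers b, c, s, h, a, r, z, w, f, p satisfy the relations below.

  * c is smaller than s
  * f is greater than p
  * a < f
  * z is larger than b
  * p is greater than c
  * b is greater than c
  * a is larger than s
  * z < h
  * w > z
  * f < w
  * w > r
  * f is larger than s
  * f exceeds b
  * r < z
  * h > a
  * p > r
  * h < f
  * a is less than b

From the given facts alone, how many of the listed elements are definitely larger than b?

4

From b the given relations immediately reach z, f.
From those, h, w — 4 in total.
No other element is forced above b by the given relations, so the count is 4.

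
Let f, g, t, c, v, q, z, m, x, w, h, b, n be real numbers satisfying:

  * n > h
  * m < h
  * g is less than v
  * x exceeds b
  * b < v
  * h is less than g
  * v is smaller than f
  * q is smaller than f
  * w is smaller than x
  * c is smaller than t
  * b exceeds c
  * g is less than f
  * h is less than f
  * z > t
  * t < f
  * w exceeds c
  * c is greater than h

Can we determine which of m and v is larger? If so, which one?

Chaining the given relations: m < h < c < b < v.
So v is larger.

v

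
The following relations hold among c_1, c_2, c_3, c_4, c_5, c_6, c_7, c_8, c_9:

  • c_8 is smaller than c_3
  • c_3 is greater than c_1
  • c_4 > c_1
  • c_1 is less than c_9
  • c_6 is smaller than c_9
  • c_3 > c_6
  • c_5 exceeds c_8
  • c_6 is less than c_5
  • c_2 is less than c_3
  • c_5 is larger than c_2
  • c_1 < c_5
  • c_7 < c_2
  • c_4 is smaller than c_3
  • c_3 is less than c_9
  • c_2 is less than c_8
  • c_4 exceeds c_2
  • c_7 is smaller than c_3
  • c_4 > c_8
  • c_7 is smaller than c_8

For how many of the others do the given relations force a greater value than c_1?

Directly above c_1: c_4, c_5, c_3, c_9.
Nothing else is reachable above c_1; 4 in all.

4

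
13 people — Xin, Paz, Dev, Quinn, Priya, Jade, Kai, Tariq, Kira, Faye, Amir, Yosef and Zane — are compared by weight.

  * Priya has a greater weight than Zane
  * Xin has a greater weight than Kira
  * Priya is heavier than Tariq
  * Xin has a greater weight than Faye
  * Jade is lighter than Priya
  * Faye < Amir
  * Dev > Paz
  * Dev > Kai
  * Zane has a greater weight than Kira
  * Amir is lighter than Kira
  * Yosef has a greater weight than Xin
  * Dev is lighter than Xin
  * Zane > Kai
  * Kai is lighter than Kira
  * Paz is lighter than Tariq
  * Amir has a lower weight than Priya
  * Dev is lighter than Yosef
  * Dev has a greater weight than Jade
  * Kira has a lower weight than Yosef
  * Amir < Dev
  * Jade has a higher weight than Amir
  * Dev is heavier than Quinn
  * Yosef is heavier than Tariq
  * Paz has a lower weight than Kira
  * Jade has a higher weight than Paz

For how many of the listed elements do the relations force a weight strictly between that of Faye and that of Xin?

4

The relations place Faye below Xin. An element lies strictly between them when it is forced above Faye and also forced below Xin.
Above Faye: {Amir, Kira, Zane, Jade, Dev, Yosef, Priya}. Below Xin: {Quinn, Kai, Paz, Amir, Kira, Jade, Dev}.
Intersection: {Amir, Kira, Jade, Dev} — 4.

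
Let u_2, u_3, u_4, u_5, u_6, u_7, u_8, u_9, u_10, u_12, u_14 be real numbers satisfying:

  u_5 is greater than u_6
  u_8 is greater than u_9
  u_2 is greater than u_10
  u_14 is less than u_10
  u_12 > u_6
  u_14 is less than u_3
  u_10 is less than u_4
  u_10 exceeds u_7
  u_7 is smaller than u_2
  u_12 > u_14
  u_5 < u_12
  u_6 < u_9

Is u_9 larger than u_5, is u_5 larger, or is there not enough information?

undetermined

Following every chain through u_5: above u_5 we get u_12; below u_5 we get u_6.
u_9 is not reached, and no chain runs the other way from u_9 to u_5.
So the given relations leave the order of u_5 and u_9 undetermined.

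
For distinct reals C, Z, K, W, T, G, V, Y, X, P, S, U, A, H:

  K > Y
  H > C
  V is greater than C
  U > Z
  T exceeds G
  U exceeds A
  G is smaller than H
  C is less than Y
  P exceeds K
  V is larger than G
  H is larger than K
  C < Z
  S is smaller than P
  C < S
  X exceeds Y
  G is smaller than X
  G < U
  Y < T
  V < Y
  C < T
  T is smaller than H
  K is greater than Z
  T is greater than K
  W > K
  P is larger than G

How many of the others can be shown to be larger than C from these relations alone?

11

From C the given relations immediately reach V, Y, Z, S, T, H.
From those, K, P, X, U — 10 in total.
From those, W — 11 in total.
Nothing else is reachable above C; 11 in all.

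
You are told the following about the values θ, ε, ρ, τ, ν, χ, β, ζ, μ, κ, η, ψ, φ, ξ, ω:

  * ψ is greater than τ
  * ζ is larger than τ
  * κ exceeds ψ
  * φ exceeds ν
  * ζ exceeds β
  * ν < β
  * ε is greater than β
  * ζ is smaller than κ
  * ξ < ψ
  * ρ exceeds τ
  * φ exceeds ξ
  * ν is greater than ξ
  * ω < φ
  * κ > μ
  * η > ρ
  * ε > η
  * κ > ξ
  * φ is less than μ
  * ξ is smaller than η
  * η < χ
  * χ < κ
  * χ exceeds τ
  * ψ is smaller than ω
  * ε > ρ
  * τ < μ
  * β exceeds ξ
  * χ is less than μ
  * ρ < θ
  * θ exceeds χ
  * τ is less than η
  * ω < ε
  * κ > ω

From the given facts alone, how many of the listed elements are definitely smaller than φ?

5

The elements the relations force below φ are ξ, ν, τ, ψ, ω — no chain reaches any other.
That is 5.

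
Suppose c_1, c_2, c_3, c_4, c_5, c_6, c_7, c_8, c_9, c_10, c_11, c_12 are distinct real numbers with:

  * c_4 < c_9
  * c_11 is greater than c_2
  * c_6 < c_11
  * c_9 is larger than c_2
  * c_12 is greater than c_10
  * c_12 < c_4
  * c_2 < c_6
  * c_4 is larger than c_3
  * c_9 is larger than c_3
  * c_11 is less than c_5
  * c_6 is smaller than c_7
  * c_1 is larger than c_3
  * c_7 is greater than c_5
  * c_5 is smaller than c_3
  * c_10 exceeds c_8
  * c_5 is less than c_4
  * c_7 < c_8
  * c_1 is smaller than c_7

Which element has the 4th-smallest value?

c_5

The consecutive relations fix a unique order: c_2 < c_6 < c_11 < c_5 < c_3 < c_1 < c_7 < c_8 < c_10 < c_12 < c_4 < c_9.
Counting 4 from the smallest end gives c_5.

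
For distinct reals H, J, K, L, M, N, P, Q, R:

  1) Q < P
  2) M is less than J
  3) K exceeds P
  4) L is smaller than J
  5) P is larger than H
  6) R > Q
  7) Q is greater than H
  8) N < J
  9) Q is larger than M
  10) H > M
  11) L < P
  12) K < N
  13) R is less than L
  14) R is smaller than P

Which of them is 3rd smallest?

Q

Chaining the given pairs: M < H < Q < R < L < P < K < N < J.
The 3rd smallest is Q.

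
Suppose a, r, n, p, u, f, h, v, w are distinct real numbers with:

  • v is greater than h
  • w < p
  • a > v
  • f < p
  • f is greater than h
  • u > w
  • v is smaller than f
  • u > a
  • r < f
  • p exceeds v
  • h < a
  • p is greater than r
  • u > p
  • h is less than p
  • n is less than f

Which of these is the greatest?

Chaining downward from u: directly below it, w, a, p; then r, h, v, f; then n.
That covers every other element, and nothing is given above u, so u is the greatest.

u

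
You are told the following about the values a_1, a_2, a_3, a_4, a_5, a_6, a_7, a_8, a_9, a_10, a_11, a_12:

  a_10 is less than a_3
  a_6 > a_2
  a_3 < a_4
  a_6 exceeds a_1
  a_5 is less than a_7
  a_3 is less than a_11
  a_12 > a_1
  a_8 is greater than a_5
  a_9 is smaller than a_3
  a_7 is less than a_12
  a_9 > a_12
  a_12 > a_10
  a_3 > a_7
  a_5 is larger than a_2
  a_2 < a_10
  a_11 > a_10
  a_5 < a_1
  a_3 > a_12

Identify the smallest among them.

a_2

a_10 is not least since a_2 < a_10; a_5 is not least since a_2 < a_5; a_7 is not least since a_5 < a_7; a_1 is not least since a_5 < a_1; a_12 is not least since a_10 < a_12; a_9 is not least since a_12 < a_9; a_8 is not least since a_5 < a_8; a_3 is not least since a_7 < a_3; a_4 is not least since a_3 < a_4; a_6 is not least since a_1 < a_6; a_11 is not least since a_10 < a_11.
Only a_2 has nothing below it, so a_2 is the smallest.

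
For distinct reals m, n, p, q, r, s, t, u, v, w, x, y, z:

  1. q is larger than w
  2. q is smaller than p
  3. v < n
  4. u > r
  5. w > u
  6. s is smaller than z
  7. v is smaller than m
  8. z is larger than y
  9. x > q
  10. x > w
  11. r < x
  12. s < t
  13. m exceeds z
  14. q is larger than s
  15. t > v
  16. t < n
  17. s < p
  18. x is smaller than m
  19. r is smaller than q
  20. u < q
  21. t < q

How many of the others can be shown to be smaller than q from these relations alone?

From q the given relations immediately reach r, u, w, s, t.
From those, v — 6 in total.
Nothing else is reachable below q; 6 in all.

6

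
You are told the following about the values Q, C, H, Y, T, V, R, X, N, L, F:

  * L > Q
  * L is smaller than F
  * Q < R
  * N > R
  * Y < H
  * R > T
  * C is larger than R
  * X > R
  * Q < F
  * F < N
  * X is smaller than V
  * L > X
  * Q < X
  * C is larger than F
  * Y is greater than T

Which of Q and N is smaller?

Q

Q < R < X < L < F < N, by transitivity through R, X, L, F.
So Q < N; Q is the smaller of the two.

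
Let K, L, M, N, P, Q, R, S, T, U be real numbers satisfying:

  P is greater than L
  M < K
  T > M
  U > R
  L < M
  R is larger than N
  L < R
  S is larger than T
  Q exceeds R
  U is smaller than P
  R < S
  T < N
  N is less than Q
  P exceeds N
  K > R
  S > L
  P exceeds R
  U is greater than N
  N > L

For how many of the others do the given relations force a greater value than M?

8

Directly above M: T, K.
One step further: N, S (4 so far).
One step further: R, U, P, Q (8 so far).
Nothing else is reachable above M; 8 in all.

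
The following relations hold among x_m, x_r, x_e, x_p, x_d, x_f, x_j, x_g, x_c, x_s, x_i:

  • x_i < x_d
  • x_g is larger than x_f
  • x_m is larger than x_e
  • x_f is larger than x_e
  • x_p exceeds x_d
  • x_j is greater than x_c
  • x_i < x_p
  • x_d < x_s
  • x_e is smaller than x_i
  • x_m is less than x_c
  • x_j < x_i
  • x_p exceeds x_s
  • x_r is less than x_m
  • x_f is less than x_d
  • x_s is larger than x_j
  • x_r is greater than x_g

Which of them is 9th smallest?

x_d

Piecing the relations together gives one ordering: x_e < x_f < x_g < x_r < x_m < x_c < x_j < x_i < x_d < x_s < x_p.
The 9th smallest is x_d.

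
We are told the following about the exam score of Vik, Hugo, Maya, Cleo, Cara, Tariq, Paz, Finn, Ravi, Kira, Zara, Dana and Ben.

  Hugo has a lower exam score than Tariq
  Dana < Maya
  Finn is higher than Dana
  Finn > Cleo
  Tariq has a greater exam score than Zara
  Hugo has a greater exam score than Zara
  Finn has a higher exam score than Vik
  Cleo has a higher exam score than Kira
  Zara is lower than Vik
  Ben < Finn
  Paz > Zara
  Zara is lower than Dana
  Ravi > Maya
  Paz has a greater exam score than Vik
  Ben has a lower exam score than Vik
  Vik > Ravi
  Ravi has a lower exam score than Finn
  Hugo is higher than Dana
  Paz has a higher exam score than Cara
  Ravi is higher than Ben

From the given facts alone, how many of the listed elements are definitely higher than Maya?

4

The elements the relations force above Maya are Ravi, Vik, Finn, Paz — no chain reaches any other.
That is 4.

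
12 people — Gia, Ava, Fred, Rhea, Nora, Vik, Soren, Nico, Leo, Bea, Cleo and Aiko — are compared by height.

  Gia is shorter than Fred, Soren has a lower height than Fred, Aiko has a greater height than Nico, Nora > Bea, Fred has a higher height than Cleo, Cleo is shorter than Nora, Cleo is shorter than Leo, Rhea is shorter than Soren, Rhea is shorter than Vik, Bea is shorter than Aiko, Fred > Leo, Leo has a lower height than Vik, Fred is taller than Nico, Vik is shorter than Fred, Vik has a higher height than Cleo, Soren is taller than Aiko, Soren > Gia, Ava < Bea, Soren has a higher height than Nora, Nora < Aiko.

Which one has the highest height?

Fred

Ava is not greatest since Ava < Bea; Cleo is not greatest since Cleo < Leo; Nico is not greatest since Nico < Fred; Rhea is not greatest since Rhea < Soren; Gia is not greatest since Gia < Fred; Bea is not greatest since Bea < Nora; Leo is not greatest since Leo < Fred; Nora is not greatest since Nora < Soren; Aiko is not greatest since Aiko < Soren; Vik is not greatest since Vik < Fred; Soren is not greatest since Soren < Fred.
Only Fred has nothing above it, so Fred is the highest height.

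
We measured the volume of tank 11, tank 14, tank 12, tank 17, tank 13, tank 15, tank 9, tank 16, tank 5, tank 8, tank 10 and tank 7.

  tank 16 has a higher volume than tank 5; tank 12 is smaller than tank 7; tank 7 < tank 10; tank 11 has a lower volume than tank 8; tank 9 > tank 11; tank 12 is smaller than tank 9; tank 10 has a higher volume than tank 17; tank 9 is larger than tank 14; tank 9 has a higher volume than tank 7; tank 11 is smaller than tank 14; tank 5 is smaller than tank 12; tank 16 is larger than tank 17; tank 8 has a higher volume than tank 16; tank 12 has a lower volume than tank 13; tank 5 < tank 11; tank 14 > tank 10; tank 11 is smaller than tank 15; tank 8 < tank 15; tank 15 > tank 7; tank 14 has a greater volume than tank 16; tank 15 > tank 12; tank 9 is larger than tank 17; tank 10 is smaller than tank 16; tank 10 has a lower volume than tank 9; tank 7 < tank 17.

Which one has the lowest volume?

tank 5

tank 12 is not least since tank 5 < tank 12; tank 11 is not least since tank 5 < tank 11; tank 7 is not least since tank 12 < tank 7; tank 17 is not least since tank 7 < tank 17; tank 10 is not least since tank 17 < tank 10; tank 16 is not least since tank 17 < tank 16; tank 13 is not least since tank 12 < tank 13; tank 14 is not least since tank 11 < tank 14; tank 9 is not least since tank 17 < tank 9; tank 8 is not least since tank 11 < tank 8; tank 15 is not least since tank 11 < tank 15.
Only tank 5 has nothing below it, so tank 5 is the lowest volume.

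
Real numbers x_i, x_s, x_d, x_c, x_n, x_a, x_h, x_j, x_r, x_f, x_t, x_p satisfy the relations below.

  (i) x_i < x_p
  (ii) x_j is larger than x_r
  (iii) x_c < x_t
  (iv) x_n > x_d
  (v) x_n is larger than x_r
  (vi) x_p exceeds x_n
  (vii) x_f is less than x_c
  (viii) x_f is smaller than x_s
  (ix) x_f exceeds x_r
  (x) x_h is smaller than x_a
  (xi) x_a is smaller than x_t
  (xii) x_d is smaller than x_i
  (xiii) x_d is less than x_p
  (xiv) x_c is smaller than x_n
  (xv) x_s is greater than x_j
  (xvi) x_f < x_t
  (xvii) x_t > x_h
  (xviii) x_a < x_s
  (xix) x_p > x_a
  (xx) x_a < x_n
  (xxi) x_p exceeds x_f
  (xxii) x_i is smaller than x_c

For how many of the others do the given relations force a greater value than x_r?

7

Directly above x_r: x_j, x_f, x_n.
One step further: x_c, x_s, x_t, x_p (7 so far).
Nothing else is reachable above x_r; 7 in all.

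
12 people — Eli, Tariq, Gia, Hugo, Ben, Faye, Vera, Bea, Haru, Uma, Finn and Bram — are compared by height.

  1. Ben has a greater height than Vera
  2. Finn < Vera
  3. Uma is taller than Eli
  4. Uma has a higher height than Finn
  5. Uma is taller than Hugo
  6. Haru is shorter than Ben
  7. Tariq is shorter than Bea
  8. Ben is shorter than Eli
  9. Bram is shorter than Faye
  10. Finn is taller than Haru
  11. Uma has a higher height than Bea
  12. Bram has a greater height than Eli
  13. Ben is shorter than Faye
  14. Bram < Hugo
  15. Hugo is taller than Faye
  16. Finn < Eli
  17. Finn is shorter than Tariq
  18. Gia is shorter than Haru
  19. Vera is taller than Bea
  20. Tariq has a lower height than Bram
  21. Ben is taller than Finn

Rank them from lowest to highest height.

Nothing is placed below Gia, so it is least; from there Gia < Haru; Haru < Finn; Finn < Tariq; Tariq < Bea; Bea < Vera; Vera < Ben; Ben < Eli; Eli < Bram; Bram < Faye; Faye < Hugo; Hugo < Uma, each given directly.

Gia < Haru < Finn < Tariq < Bea < Vera < Ben < Eli < Bram < Faye < Hugo < Uma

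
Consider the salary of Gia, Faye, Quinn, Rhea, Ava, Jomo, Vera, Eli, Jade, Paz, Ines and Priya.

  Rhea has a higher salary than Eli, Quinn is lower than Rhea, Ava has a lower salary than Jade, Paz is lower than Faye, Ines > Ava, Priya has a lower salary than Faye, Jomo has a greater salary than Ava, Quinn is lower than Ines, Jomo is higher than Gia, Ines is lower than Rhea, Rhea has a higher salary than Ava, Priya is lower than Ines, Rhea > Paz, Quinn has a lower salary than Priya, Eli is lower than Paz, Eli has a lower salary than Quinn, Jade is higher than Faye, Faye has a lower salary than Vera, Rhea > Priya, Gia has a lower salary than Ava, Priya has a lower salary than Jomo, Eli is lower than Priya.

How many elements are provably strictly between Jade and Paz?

Chaining upward from Paz reaches: Faye, Rhea, Vera.
Chaining downward from Jade reaches: Eli, Quinn, Priya, Gia, Ava, Faye.
Strictly between Paz and Jade are those in both lists: Faye — 1 element.

1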